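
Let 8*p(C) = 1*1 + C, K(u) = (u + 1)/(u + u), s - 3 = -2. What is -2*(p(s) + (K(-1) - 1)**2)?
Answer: -5/2 ≈ -2.5000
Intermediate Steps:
s = 1 (s = 3 - 2 = 1)
K(u) = (1 + u)/(2*u) (K(u) = (1 + u)/((2*u)) = (1 + u)*(1/(2*u)) = (1 + u)/(2*u))
p(C) = 1/8 + C/8 (p(C) = (1*1 + C)/8 = (1 + C)/8 = 1/8 + C/8)
-2*(p(s) + (K(-1) - 1)**2) = -2*((1/8 + (1/8)*1) + ((1/2)*(1 - 1)/(-1) - 1)**2) = -2*((1/8 + 1/8) + ((1/2)*(-1)*0 - 1)**2) = -2*(1/4 + (0 - 1)**2) = -2*(1/4 + (-1)**2) = -2*(1/4 + 1) = -2*5/4 = -5/2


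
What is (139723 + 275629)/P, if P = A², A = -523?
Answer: 415352/273529 ≈ 1.5185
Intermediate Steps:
P = 273529 (P = (-523)² = 273529)
(139723 + 275629)/P = (139723 + 275629)/273529 = 415352*(1/273529) = 415352/273529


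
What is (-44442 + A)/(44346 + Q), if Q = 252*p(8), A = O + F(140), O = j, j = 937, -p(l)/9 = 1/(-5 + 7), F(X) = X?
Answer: -14455/14404 ≈ -1.0035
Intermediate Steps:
p(l) = -9/2 (p(l) = -9/(-5 + 7) = -9/2)
O = 937
A = 1077 (A = 937 + 140 = 1077)
Q = -1134 (Q = 252*(-9/2) = -1134)
(-44442 + A)/(44346 + Q) = (-44442 + 1077)/(44346 - 1134) = -43365/43212 = -43365*1/43212 = -14455/14404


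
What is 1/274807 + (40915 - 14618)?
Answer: 7226599680/274807 ≈ 26297.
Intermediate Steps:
1/274807 + (40915 - 14618) = 1/274807 + 26297 = 7226599680/274807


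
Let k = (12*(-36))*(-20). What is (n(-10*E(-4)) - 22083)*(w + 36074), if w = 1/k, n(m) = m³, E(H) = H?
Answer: 13064663775037/8640 ≈ 1.5121e+9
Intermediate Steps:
k = 8640 (k = -432*(-20) = 8640)
w = 1/8640 ≈ 0.00011574
(n(-10*E(-4)) - 22083)*(w + 36074) = ((-10*(-4))³ - 22083)*(1/8640 + 36074) = (40³ - 22083)*(311679361/8640) = (64000 - 22083)*(311679361/8640) = 41917*(311679361/8640) = 13064663775037/8640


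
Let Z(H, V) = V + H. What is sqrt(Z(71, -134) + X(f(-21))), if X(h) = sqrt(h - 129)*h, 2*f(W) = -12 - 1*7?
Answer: sqrt(-252 - 19*I*sqrt(554))/2 ≈ 5.7153 - 9.7809*I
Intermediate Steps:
f(W) = -19/2 (f(W) = (-12 - 1*7)/2 = (-12 - 7)/2 = (1/2)*(-19) = -19/2)
Z(H, V) = H + V
X(h) = h*sqrt(-129 + h) (X(h) = sqrt(-129 + h)*h = h*sqrt(-129 + h))
sqrt(Z(71, -134) + X(f(-21))) = sqrt((71 - 134) - 19*sqrt(-129 - 19/2)/2) = sqrt(-63 - 19*I*sqrt(554)/4)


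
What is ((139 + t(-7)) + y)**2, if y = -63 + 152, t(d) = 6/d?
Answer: 2528100/49 ≈ 51594.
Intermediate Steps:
y = 89
((139 + t(-7)) + y)**2 = ((139 + 6/(-7)) + 89)**2 = ((139 + 6*(-1/7)) + 89)**2 = ((139 - 6/7) + 89)**2 = (967/7 + 89)**2 = (1590/7)**2 = 2528100/49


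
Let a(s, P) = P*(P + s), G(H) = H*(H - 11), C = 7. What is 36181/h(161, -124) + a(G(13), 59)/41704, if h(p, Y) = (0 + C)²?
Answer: 1509138159/2043496 ≈ 738.51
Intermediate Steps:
h(p, Y) = 49 (h(p, Y) = (0 + 7)² = 7² = 49)
G(H) = H*(-11 + H)
36181/h(161, -124) + a(G(13), 59)/41704 = 36181/49 + (59*(59 + 13*(-11 + 13)))/41704 = 36181*(1/49) + (59*(59 + 13*2))*(1/41704) = 36181/49 + (59*(59 + 26))*(1/41704) = 36181/49 + (59*85)*(1/41704) = 36181/49 + 5015*(1/41704) = 36181/49 + 5015/41704 = 1509138159/2043496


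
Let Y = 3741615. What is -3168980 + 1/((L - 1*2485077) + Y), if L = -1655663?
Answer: -1264819142501/399125 ≈ -3.1690e+6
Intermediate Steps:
-3168980 + 1/((L - 1*2485077) + Y) = -3168980 + 1/((-1655663 - 1*2485077) + 3741615) = -3168980 + 1/((-1655663 - 2485077) + 3741615) = -3168980 + 1/(-4140740 + 3741615) = -3168980 + 1/(-399125) = -3168980 - 1/399125 = -1264819142501/399125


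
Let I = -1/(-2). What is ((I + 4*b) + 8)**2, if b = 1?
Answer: 625/4 ≈ 156.25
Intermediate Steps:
I = 1/2 (I = -1*(-1/2) = 1/2 ≈ 0.50000)
((I + 4*b) + 8)**2 = ((1/2 + 4*1) + 8)**2 = ((1/2 + 4) + 8)**2 = (9/2 + 8)**2 = (25/2)**2 = 625/4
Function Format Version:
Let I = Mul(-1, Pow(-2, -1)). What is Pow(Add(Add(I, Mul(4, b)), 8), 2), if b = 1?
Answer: Rational(625, 4) ≈ 156.25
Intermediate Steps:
I = Rational(1, 2) (I = Mul(-1, Rational(-1, 2)) = Rational(1, 2) ≈ 0.50000)
Pow(Add(Add(I, Mul(4, b)), 8), 2) = Pow(Add(Add(Rational(1, 2), Mul(4, 1)), 8), 2) = Pow(Add(Add(Rational(1, 2), 4), 8), 2) = Pow(Add(Rational(9, 2), 8), 2) = Pow(Rational(25, 2), 2) = Rational(625, 4)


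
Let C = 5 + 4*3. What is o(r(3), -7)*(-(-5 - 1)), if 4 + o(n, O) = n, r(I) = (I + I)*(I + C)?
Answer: 696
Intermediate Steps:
C = 17 (C = 5 + 12 = 17)
r(I) = 2*I*(17 + I) (r(I) = (I + I)*(I + 17) = (2*I)*(17 + I) = 2*I*(17 + I))
o(n, O) = -4 + n
o(r(3), -7)*(-(-5 - 1)) = (-4 + 2*3*(17 + 3))*(-(-5 - 1)) = (-4 + 2*3*20)*(-1*(-6)) = (-4 + 120)*6 = 116*6 = 696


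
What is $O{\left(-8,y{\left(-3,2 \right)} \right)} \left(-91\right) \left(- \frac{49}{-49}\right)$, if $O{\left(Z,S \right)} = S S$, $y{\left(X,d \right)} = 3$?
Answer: $-819$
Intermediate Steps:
$O{\left(Z,S \right)} = S^{2}$
$O{\left(-8,y{\left(-3,2 \right)} \right)} \left(-91\right) \left(- \frac{49}{-49}\right) = 3^{2} \left(-91\right) \left(- \frac{49}{-49}\right) = 9 \left(-91\right) \left(\left(-49\right) \left(- \frac{1}{49}\right)\right) = \left(-819\right) 1 = -819$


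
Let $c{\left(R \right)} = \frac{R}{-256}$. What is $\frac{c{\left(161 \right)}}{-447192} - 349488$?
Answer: $- \frac{40009788850015}{114481152} \approx -3.4949 \cdot 10^{5}$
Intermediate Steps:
$c{\left(R \right)} = - \frac{R}{256}$ ($c{\left(R \right)} = R \left(- \frac{1}{256}\right) = - \frac{R}{256}$)
$\frac{c{\left(161 \right)}}{-447192} - 349488 = \frac{\left(- \frac{1}{256}\right) 161}{-447192} - 349488 = \left(- \frac{161}{256}\right) \left(- \frac{1}{447192}\right) - 349488 = \frac{161}{114481152} - 349488 = - \frac{40009788850015}{114481152}$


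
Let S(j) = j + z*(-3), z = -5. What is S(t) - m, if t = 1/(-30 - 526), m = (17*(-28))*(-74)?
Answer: -19576205/556 ≈ -35209.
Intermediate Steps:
m = 35224 (m = -476*(-74) = 35224)
t = -1/556 (t = 1/(-556) = -1/556 ≈ -0.0017986)
S(j) = 15 + j (S(j) = j - 5*(-3) = j + 15 = 15 + j)
S(t) - m = (15 - 1/556) - 1*35224 = 8339/556 - 35224 = -19576205/556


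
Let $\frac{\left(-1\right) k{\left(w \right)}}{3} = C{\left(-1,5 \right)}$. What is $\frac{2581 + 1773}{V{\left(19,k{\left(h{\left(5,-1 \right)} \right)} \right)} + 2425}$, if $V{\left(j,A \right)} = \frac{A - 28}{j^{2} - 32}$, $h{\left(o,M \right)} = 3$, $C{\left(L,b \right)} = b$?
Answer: $\frac{716233}{398891} \approx 1.7956$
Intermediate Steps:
$k{\left(w \right)} = -15$ ($k{\left(w \right)} = \left(-3\right) 5 = -15$)
$V{\left(j,A \right)} = \frac{-28 + A}{-32 + j^{2}}$
$\frac{2581 + 1773}{V{\left(19,k{\left(h{\left(5,-1 \right)} \right)} \right)} + 2425} = \frac{2581 + 1773}{\frac{-28 - 15}{-32 + 19^{2}} + 2425} = \frac{4354}{\frac{1}{-32 + 361} \left(-43\right) + 2425} = \frac{4354}{\frac{1}{329} \left(-43\right) + 2425} = \frac{4354}{- \frac{43}{329} + 2425} = \frac{4354}{\frac{797782}{329}} = 4354 \cdot \frac{329}{797782} = \frac{716233}{398891}$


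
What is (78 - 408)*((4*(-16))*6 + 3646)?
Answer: -1076460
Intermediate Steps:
(78 - 408)*((4*(-16))*6 + 3646) = -330*(-64*6 + 3646) = -330*(-384 + 3646) = -330*3262 = -1076460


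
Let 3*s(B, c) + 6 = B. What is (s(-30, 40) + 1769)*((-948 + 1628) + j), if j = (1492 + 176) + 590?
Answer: 5162066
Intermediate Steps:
s(B, c) = -2 + B/3
j = 2258 (j = 1668 + 590 = 2258)
(s(-30, 40) + 1769)*((-948 + 1628) + j) = ((-2 + (⅓)*(-30)) + 1769)*((-948 + 1628) + 2258) = ((-2 - 10) + 1769)*(680 + 2258) = (-12 + 1769)*2938 = 1757*2938 = 5162066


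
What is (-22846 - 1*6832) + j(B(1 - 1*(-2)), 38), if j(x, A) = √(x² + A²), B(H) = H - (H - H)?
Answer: -29678 + √1453 ≈ -29640.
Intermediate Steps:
B(H) = H (B(H) = H - 1*0 = H + 0 = H)
j(x, A) = √(A² + x²)
(-22846 - 1*6832) + j(B(1 - 1*(-2)), 38) = (-22846 - 1*6832) + √(38² + (1 - 1*(-2))²) = (-22846 - 6832) + √(1444 + (1 + 2)²) = -29678 + √(1444 + 3²) = -29678 + √(1444 + 9) = -29678 + √1453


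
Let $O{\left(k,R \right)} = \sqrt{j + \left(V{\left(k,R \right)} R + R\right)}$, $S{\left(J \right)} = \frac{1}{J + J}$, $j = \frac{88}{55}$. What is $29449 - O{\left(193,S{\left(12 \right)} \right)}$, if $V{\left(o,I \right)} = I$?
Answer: $29449 - \frac{\sqrt{23665}}{120} \approx 29448.0$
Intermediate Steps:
$j = \frac{8}{5}$ ($j = 88 \cdot \frac{1}{55} = \frac{8}{5} \approx 1.6$)
$S{\left(J \right)} = \frac{1}{2 J}$
$O{\left(k,R \right)} = \sqrt{\frac{8}{5} + R + R^{2}}$ ($O{\left(k,R \right)} = \sqrt{\frac{8}{5} + \left(R R + R\right)} = \sqrt{\frac{8}{5} + \left(R^{2} + R\right)} = \sqrt{\frac{8}{5} + \left(R + R^{2}\right)} = \sqrt{\frac{8}{5} + R + R^{2}}$)
$29449 - O{\left(193,S{\left(12 \right)} \right)} = 29449 - \frac{\sqrt{40 + 25 \frac{1}{2 \cdot 12} + 25 \left(\frac{1}{2 \cdot 12}\right)^{2}}}{5} = 29449 - \frac{\sqrt{40 + 25 \cdot \frac{1}{2} \cdot \frac{1}{12} + 25 \left(\frac{1}{2} \cdot \frac{1}{12}\right)^{2}}}{5} = 29449 - \frac{\sqrt{40 + 25 \cdot \frac{1}{24} + \frac{25}{576}}}{5} = 29449 - \frac{\sqrt{40 + \frac{25}{24} + 25 \cdot \frac{1}{576}}}{5} = 29449 - \frac{\sqrt{40 + \frac{25}{24} + \frac{25}{576}}}{5} = 29449 - \frac{\sqrt{\frac{23665}{576}}}{5} = 29449 - \frac{\frac{1}{24} \sqrt{23665}}{5} = 29449 - \frac{\sqrt{23665}}{120}$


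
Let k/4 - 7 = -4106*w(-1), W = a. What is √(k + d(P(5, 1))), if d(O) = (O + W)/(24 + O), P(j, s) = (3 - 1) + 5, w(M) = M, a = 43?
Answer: √15811922/31 ≈ 128.27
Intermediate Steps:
W = 43
P(j, s) = 7 (P(j, s) = 2 + 5 = 7)
d(O) = (43 + O)/(24 + O) (d(O) = (O + 43)/(24 + O) = (43 + O)/(24 + O))
k = 16452 (k = 28 + 4*(-4106*(-1)) = 28 + 4*4106 = 28 + 16424 = 16452)
√(k + d(P(5, 1))) = √(16452 + (43 + 7)/(24 + 7)) = √(16452 + 50/31) = √(510062/31) = √15811922/31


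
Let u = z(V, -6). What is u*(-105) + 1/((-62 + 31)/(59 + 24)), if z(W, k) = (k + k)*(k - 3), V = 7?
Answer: -351623/31 ≈ -11343.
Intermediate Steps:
z(W, k) = 2*k*(-3 + k) (z(W, k) = (2*k)*(-3 + k) = 2*k*(-3 + k))
u = 108 (u = 2*(-6)*(-3 - 6) = 2*(-6)*(-9) = 108)
u*(-105) + 1/((-62 + 31)/(59 + 24)) = 108*(-105) + 1/((-62 + 31)/(59 + 24)) = -11340 + 1/(-31/83) = -11340 - 83/31 = -351623/31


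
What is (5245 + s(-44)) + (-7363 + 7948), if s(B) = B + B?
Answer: 5742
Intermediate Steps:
s(B) = 2*B
(5245 + s(-44)) + (-7363 + 7948) = (5245 + 2*(-44)) + (-7363 + 7948) = (5245 - 88) + 585 = 5157 + 585 = 5742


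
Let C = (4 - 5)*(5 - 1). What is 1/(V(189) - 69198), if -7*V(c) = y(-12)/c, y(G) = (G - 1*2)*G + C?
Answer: -1323/91549118 ≈ -1.4451e-5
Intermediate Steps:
C = -4 (C = -1*4 = -4)
y(G) = -4 + G*(-2 + G) (y(G) = (G - 1*2)*G - 4 = (G - 2)*G - 4 = (-2 + G)*G - 4 = G*(-2 + G) - 4 = -4 + G*(-2 + G))
V(c) = -164/(7*c) (V(c) = -(-4 + (-12)² - 2*(-12))/(7*c) = -(-4 + 144 + 24)/(7*c) = -164/(7*c))
1/(V(189) - 69198) = 1/(-164/7/189 - 69198) = 1/(-164/7*1/189 - 69198) = 1/(-164/1323 - 69198) = 1/(-91549118/1323) = -1323/91549118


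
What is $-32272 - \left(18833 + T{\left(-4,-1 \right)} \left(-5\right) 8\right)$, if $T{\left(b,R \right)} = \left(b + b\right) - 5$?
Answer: $-51625$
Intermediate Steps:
$T{\left(b,R \right)} = -5 + 2 b$ ($T{\left(b,R \right)} = 2 b - 5 = -5 + 2 b$)
$-32272 - \left(18833 + T{\left(-4,-1 \right)} \left(-5\right) 8\right) = -32272 - \left(18833 + \left(-5 + 2 \left(-4\right)\right) \left(-5\right) 8\right) = -32272 - \left(18833 + \left(-5 - 8\right) \left(-5\right) 8\right) = -32272 - \left(18833 + \left(-13\right) \left(-5\right) 8\right) = -32272 - \left(18833 + 65 \cdot 8\right) = -32272 - \left(18833 + 520\right) = -32272 - 19353 = -51625$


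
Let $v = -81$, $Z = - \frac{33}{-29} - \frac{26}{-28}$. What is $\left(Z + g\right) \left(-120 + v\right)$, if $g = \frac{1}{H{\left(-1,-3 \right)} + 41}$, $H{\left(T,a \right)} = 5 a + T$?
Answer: $- \frac{4297581}{10150} \approx -423.41$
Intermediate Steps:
$H{\left(T,a \right)} = T + 5 a$
$Z = \frac{839}{406}$ ($Z = \left(-33\right) \left(- \frac{1}{29}\right) - - \frac{13}{14} = \frac{33}{29} + \frac{13}{14} = \frac{839}{406} \approx 2.0665$)
$g = \frac{1}{25}$ ($g = \frac{1}{\left(-1 + 5 \left(-3\right)\right) + 41} = \frac{1}{\left(-1 - 15\right) + 41} = \frac{1}{-16 + 41} = \frac{1}{25} \approx 0.04$)
$\left(Z + g\right) \left(-120 + v\right) = \left(\frac{839}{406} + \frac{1}{25}\right) \left(-120 - 81\right) = \frac{21381}{10150} \left(-201\right) = - \frac{4297581}{10150}$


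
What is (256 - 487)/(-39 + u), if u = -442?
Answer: 231/481 ≈ 0.48025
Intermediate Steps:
(256 - 487)/(-39 + u) = (256 - 487)/(-39 - 442) = -231/(-481) = -231*(-1/481) = 231/481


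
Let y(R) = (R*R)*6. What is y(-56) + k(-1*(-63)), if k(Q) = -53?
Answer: 18763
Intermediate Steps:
y(R) = 6*R² (y(R) = R²*6 = 6*R²)
y(-56) + k(-1*(-63)) = 6*(-56)² - 53 = 6*3136 - 53 = 18816 - 53 = 18763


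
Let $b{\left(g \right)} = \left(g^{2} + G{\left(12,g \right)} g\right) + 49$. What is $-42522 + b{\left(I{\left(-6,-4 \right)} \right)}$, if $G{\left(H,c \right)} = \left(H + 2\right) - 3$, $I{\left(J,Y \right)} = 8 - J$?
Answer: $-42123$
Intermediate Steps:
$G{\left(H,c \right)} = -1 + H$ ($G{\left(H,c \right)} = \left(2 + H\right) - 3 = -1 + H$)
$b{\left(g \right)} = 49 + g^{2} + 11 g$ ($b{\left(g \right)} = \left(g^{2} + \left(-1 + 12\right) g\right) + 49 = \left(g^{2} + 11 g\right) + 49 = 49 + g^{2} + 11 g$)
$-42522 + b{\left(I{\left(-6,-4 \right)} \right)} = -42522 + \left(49 + \left(8 - -6\right)^{2} + 11 \left(8 - -6\right)\right) = -42522 + \left(49 + \left(8 + 6\right)^{2} + 11 \left(8 + 6\right)\right) = -42522 + \left(49 + 14^{2} + 11 \cdot 14\right) = -42522 + \left(49 + 196 + 154\right) = -42522 + 399 = -42123$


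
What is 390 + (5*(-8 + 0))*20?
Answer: -410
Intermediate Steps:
390 + (5*(-8 + 0))*20 = 390 + (5*(-8))*20 = 390 - 40*20 = 390 - 800 = -410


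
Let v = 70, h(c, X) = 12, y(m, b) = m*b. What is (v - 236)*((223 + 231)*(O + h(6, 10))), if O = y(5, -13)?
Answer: 3994292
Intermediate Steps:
y(m, b) = b*m
O = -65 (O = -13*5 = -65)
(v - 236)*((223 + 231)*(O + h(6, 10))) = (70 - 236)*((223 + 231)*(-65 + 12)) = -75364*(-53) = -166*(-24062) = 3994292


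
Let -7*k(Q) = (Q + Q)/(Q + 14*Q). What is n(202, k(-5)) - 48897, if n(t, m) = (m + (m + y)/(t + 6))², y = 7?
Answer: -23323164782711/476985600 ≈ -48897.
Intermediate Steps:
k(Q) = -2/105 (k(Q) = -(Q + Q)/(7*(Q + 14*Q)) = -2*Q/(7*(15*Q)) = -2*Q*1/(15*Q)/7 = -⅐*2/15 = -2/105)
n(t, m) = (m + (7 + m)/(6 + t))² (n(t, m) = (m + (m + 7)/(t + 6))² = (m + (7 + m)/(6 + t))²)
n(202, k(-5)) - 48897 = (7 + 7*(-2/105) - 2/105*202)²/(6 + 202)² - 48897 = (7 - 2/15 - 404/105)²/208² - 48897 = (317/105)²/43264 - 48897 = (1/43264)*(100489/11025) - 48897 = 100489/476985600 - 48897 = -23323164782711/476985600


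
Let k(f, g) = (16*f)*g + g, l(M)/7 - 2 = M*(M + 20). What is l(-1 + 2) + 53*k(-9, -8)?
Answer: 60793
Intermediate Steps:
l(M) = 14 + 7*M*(20 + M) (l(M) = 14 + 7*(M*(M + 20)) = 14 + 7*(M*(20 + M)) = 14 + 7*M*(20 + M))
k(f, g) = g + 16*f*g (k(f, g) = 16*f*g + g = g + 16*f*g)
l(-1 + 2) + 53*k(-9, -8) = (14 + 7*(-1 + 2)² + 140*(-1 + 2)) + 53*(-8*(1 + 16*(-9))) = (14 + 7*1² + 140*1) + 53*(-8*(1 - 144)) = (14 + 7*1 + 140) + 53*(-8*(-143)) = (14 + 7 + 140) + 53*1144 = 161 + 60632 = 60793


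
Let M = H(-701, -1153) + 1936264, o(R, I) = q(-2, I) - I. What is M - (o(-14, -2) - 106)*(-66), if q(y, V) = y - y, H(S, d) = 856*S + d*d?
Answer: 2658753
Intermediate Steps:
H(S, d) = d² + 856*S (H(S, d) = 856*S + d² = d² + 856*S)
q(y, V) = 0
o(R, I) = -I (o(R, I) = 0 - I = -I)
M = 2665617 (M = ((-1153)² + 856*(-701)) + 1936264 = (1329409 - 600056) + 1936264 = 729353 + 1936264 = 2665617)
M - (o(-14, -2) - 106)*(-66) = 2665617 - (-1*(-2) - 106)*(-66) = 2665617 - (2 - 106)*(-66) = 2665617 - (-104)*(-66) = 2665617 - 1*6864 = 2665617 - 6864 = 2658753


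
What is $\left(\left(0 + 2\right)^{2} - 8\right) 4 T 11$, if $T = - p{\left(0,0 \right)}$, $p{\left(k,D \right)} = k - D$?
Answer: $0$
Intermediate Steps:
$T = 0$ ($T = - (0 - 0) = - (0 + 0) = \left(-1\right) 0 = 0$)
$\left(\left(0 + 2\right)^{2} - 8\right) 4 T 11 = \left(\left(0 + 2\right)^{2} - 8\right) 4 \cdot 0 \cdot 11 = \left(2^{2} - 8\right) 4 \cdot 0 \cdot 11 = \left(4 - 8\right) 4 \cdot 0 \cdot 11 = \left(-4\right) 4 \cdot 0 \cdot 11 = \left(-16\right) 0 \cdot 11 = 0 \cdot 11 = 0$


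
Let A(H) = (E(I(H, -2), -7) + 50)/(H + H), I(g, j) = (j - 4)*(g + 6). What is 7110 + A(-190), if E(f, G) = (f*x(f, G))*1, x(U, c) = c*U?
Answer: 5616731/190 ≈ 29562.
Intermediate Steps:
x(U, c) = U*c
I(g, j) = (-4 + j)*(6 + g)
E(f, G) = G*f² (E(f, G) = (f*(f*G))*1 = (f*(G*f))*1 = (G*f²)*1 = G*f²)
A(H) = (50 - 7*(-36 - 6*H)²)/(2*H) (A(H) = (-7*(-24 - 4*H + 6*(-2) + H*(-2))² + 50)/(H + H) = (-7*(-24 - 4*H - 12 - 2*H)² + 50)/((2*H)) = (-7*(-36 - 6*H)² + 50)*(1/(2*H)) = (50 - 7*(-36 - 6*H)²)*(1/(2*H)) = (50 - 7*(-36 - 6*H)²)/(2*H))
7110 + A(-190) = 7110 + (25 - 126*(6 - 190)²)/(-190) = 7110 - (25 - 126*(-184)²)/190 = 7110 - (25 - 126*33856)/190 = 7110 - (25 - 4265856)/190 = 7110 - 1/190*(-4265831) = 7110 + 4265831/190 = 5616731/190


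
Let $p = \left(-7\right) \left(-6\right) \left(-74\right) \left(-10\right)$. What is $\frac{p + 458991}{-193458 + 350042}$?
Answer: $\frac{490071}{156584} \approx 3.1298$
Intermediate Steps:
$p = 31080$ ($p = 42 \left(-74\right) \left(-10\right) = \left(-3108\right) \left(-10\right) = 31080$)
$\frac{p + 458991}{-193458 + 350042} = \frac{31080 + 458991}{-193458 + 350042} = \frac{490071}{156584}$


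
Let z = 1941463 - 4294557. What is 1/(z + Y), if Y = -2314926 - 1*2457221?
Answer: -1/7125241 ≈ -1.4035e-7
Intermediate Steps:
z = -2353094
Y = -4772147 (Y = -2314926 - 2457221 = -4772147)
1/(z + Y) = 1/(-2353094 - 4772147) = 1/(-7125241) = -1/7125241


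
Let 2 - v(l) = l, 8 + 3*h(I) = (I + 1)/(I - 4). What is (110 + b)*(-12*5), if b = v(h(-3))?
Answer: -48120/7 ≈ -6874.3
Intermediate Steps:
h(I) = -8/3 + (1 + I)/(3*(-4 + I)) (h(I) = -8/3 + ((I + 1)/(I - 4))/3 = -8/3 + ((1 + I)/(-4 + I))/3 = -8/3 + (1 + I)/(3*(-4 + I)))
v(l) = 2 - l
b = 32/7 (b = 2 - (33 - 7*(-3))/(3*(-4 - 3)) = 2 - (33 + 21)/(3*(-7)) = 2 - (-1)*54/(3*7) = 2 - 1*(-18/7) = 2 + 18/7 = 32/7 ≈ 4.5714)
(110 + b)*(-12*5) = (110 + 32/7)*(-12*5) = (802/7)*(-60) = -48120/7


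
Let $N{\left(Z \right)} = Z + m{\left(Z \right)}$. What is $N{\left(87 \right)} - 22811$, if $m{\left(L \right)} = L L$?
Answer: $-15155$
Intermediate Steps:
$m{\left(L \right)} = L^{2}$
$N{\left(Z \right)} = Z + Z^{2}$
$N{\left(87 \right)} - 22811 = 87 \left(1 + 87\right) - 22811 = 87 \cdot 88 - 22811 = 7656 - 22811 = -15155$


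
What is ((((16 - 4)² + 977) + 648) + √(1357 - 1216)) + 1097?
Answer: 2866 + √141 ≈ 2877.9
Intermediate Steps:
((((16 - 4)² + 977) + 648) + √(1357 - 1216)) + 1097 = (((12² + 977) + 648) + √141) + 1097 = (((144 + 977) + 648) + √141) + 1097 = ((1121 + 648) + √141) + 1097 = (1769 + √141) + 1097 = 2866 + √141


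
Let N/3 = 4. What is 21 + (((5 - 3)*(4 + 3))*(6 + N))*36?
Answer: 9093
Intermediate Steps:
N = 12 (N = 3*4 = 12)
21 + (((5 - 3)*(4 + 3))*(6 + N))*36 = 21 + (((5 - 3)*(4 + 3))*(6 + 12))*36 = 21 + ((2*7)*18)*36 = 21 + (14*18)*36 = 21 + 252*36 = 21 + 9072 = 9093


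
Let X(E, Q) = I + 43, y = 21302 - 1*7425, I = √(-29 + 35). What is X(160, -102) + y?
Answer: 13920 + √6 ≈ 13922.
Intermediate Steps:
I = √6 ≈ 2.4495
y = 13877 (y = 21302 - 7425 = 13877)
X(E, Q) = 43 + √6 (X(E, Q) = √6 + 43 = 43 + √6)
X(160, -102) + y = (43 + √6) + 13877 = 13920 + √6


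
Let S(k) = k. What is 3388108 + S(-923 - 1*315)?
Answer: 3386870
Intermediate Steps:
3388108 + S(-923 - 1*315) = 3388108 + (-923 - 1*315) = 3388108 + (-923 - 315) = 3388108 - 1238 = 3386870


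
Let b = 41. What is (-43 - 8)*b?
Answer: -2091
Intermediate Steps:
(-43 - 8)*b = (-43 - 8)*41 = -51*41 = -2091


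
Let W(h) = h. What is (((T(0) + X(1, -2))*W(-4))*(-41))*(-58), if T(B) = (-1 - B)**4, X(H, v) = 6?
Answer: -66584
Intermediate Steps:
(((T(0) + X(1, -2))*W(-4))*(-41))*(-58) = ((((1 + 0)**4 + 6)*(-4))*(-41))*(-58) = (((1**4 + 6)*(-4))*(-41))*(-58) = (((1 + 6)*(-4))*(-41))*(-58) = ((7*(-4))*(-41))*(-58) = -28*(-41)*(-58) = 1148*(-58) = -66584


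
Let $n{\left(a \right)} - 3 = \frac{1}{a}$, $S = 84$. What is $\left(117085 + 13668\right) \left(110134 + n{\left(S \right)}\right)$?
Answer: $\frac{172808936611}{12} \approx 1.4401 \cdot 10^{10}$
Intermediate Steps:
$n{\left(a \right)} = 3 + \frac{1}{a}$
$\left(117085 + 13668\right) \left(110134 + n{\left(S \right)}\right) = \left(117085 + 13668\right) \left(110134 + \left(3 + \frac{1}{84}\right)\right) = 130753 \left(110134 + \left(3 + \frac{1}{84}\right)\right) = 130753 \left(110134 + \frac{253}{84}\right) = 130753 \cdot \frac{9251509}{84} = \frac{172808936611}{12}$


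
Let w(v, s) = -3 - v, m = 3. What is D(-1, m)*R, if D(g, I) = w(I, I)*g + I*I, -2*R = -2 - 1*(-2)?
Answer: 0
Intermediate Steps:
R = 0 (R = -(-2 - 1*(-2))/2 = -(-2 + 2)/2 = -½*0 = 0)
D(g, I) = I² + g*(-3 - I) (D(g, I) = (-3 - I)*g + I*I = g*(-3 - I) + I² = I² + g*(-3 - I))
D(-1, m)*R = (3² - 1*(-1)*(3 + 3))*0 = (9 - 1*(-1)*6)*0 = (9 + 6)*0 = 15*0 = 0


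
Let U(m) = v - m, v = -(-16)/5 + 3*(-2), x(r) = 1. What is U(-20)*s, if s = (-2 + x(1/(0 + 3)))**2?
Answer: 86/5 ≈ 17.200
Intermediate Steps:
s = 1 (s = (-2 + 1)**2 = (-1)**2 = 1)
v = -14/5 (v = -(-16)/5 - 6 = -4*(-4/5) - 6 = 16/5 - 6 = -14/5 ≈ -2.8000)
U(m) = -14/5 - m
U(-20)*s = (-14/5 - 1*(-20))*1 = (-14/5 + 20)*1 = (86/5)*1 = 86/5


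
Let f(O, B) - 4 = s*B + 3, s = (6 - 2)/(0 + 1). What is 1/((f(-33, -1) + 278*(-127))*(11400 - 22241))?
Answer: 1/382719823 ≈ 2.6129e-9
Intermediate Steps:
s = 4 (s = 4/1 = 4*1 = 4)
f(O, B) = 7 + 4*B (f(O, B) = 4 + (4*B + 3) = 4 + (3 + 4*B) = 7 + 4*B)
1/((f(-33, -1) + 278*(-127))*(11400 - 22241)) = 1/(((7 + 4*(-1)) + 278*(-127))*(11400 - 22241)) = 1/(((7 - 4) - 35306)*(-10841)) = 1/((3 - 35306)*(-10841)) = 1/(-35303*(-10841)) = 1/382719823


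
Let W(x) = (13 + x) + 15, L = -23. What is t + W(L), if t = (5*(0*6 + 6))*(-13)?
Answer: -385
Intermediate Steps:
W(x) = 28 + x
t = -390 (t = (5*(0 + 6))*(-13) = (5*6)*(-13) = 30*(-13) = -390)
t + W(L) = -390 + (28 - 23) = -390 + 5 = -385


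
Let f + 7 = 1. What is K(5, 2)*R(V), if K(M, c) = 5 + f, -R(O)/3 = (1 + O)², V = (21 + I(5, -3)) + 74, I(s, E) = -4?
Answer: 25392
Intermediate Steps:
V = 91 (V = (21 - 4) + 74 = 17 + 74 = 91)
f = -6 (f = -7 + 1 = -6)
R(O) = -3*(1 + O)²
K(M, c) = -1 (K(M, c) = 5 - 6 = -1)
K(5, 2)*R(V) = -(-3)*(1 + 91)² = -(-3)*92² = -(-3)*8464 = -1*(-25392) = 25392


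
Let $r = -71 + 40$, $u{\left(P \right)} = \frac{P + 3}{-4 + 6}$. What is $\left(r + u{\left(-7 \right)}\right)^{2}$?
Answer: $1089$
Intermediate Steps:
$u{\left(P \right)} = \frac{3}{2} + \frac{P}{2}$ ($u{\left(P \right)} = \frac{3 + P}{2} = \left(3 + P\right) \frac{1}{2} = \frac{3}{2} + \frac{P}{2}$)
$r = -31$
$\left(r + u{\left(-7 \right)}\right)^{2} = \left(-31 + \left(\frac{3}{2} + \frac{1}{2} \left(-7\right)\right)\right)^{2} = \left(-31 + \left(\frac{3}{2} - \frac{7}{2}\right)\right)^{2} = \left(-31 - 2\right)^{2} = \left(-33\right)^{2} = 1089$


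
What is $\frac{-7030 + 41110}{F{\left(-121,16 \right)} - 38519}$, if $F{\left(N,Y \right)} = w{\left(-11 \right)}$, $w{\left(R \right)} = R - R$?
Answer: $- \frac{34080}{38519} \approx -0.88476$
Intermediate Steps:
$w{\left(R \right)} = 0$
$F{\left(N,Y \right)} = 0$
$\frac{-7030 + 41110}{F{\left(-121,16 \right)} - 38519} = \frac{-7030 + 41110}{0 - 38519} = \frac{34080}{-38519} = 34080 \left(- \frac{1}{38519}\right) = - \frac{34080}{38519}$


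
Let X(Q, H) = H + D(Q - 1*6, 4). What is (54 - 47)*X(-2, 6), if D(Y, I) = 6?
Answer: 84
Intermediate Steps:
X(Q, H) = 6 + H (X(Q, H) = H + 6 = 6 + H)
(54 - 47)*X(-2, 6) = (54 - 47)*(6 + 6) = 7*12 = 84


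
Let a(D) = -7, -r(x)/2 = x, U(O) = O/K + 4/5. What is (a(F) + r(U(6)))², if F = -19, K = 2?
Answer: 5329/25 ≈ 213.16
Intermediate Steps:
U(O) = ⅘ + O/2 (U(O) = O/2 + 4/5 = O*(½) + 4*(⅕) = O/2 + ⅘ = ⅘ + O/2)
r(x) = -2*x
(a(F) + r(U(6)))² = (-7 - 2*(⅘ + (½)*6))² = (-7 - 2*(⅘ + 3))² = (-7 - 2*19/5)² = (-7 - 38/5)² = (-73/5)² = 5329/25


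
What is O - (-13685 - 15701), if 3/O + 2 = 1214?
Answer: 11871945/404 ≈ 29386.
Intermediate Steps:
O = 1/404 (O = 3/(-2 + 1214) = 3/1212 = 3*(1/1212) = 1/404 ≈ 0.0024752)
O - (-13685 - 15701) = 1/404 - (-13685 - 15701) = 1/404 - 1*(-29386) = 1/404 + 29386 = 11871945/404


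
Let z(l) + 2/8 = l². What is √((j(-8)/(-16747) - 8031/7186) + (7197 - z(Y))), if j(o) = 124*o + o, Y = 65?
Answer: √43030778306055257755/120343942 ≈ 54.509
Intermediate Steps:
j(o) = 125*o
z(l) = -¼ + l²
√((j(-8)/(-16747) - 8031/7186) + (7197 - z(Y))) = √(((125*(-8))/(-16747) - 8031/7186) + (7197 - (-¼ + 65²))) = √((-1000*(-1/16747) - 8031*1/7186) + (7197 - (-¼ + 4225))) = √((1000/16747 - 8031/7186) + (7197 - 1*16899/4)) = √(-127309157/120343942 + (7197 - 16899/4)) = √(-127309157/120343942 + 11889/4) = √(715129944905/240687884) = √43030778306055257755/120343942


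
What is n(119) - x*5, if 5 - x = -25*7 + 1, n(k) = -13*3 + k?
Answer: -815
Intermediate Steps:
n(k) = -39 + k
x = 179 (x = 5 - (-25*7 + 1) = 5 - (-175 + 1) = 5 - 1*(-174) = 5 + 174 = 179)
n(119) - x*5 = (-39 + 119) - 179*5 = 80 - 1*895 = 80 - 895 = -815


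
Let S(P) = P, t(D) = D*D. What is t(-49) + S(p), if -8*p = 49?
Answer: 19159/8 ≈ 2394.9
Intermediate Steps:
t(D) = D²
p = -49/8 (p = -⅛*49 = -49/8 ≈ -6.1250)
t(-49) + S(p) = (-49)² - 49/8 = 2401 - 49/8 = 19159/8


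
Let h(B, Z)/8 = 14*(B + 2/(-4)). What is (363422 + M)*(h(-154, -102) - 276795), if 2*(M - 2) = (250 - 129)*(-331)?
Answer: -201986310903/2 ≈ -1.0099e+11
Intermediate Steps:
M = -40047/2 (M = 2 + ((250 - 129)*(-331))/2 = 2 + (121*(-331))/2 = 2 + (½)*(-40051) = 2 - 40051/2 = -40047/2 ≈ -20024.)
h(B, Z) = -56 + 112*B (h(B, Z) = 8*(14*(B + 2/(-4))) = 8*(14*(B + 2*(-¼))) = 8*(14*(B - ½)) = 8*(14*(-½ + B)) = 8*(-7 + 14*B) = -56 + 112*B)
(363422 + M)*(h(-154, -102) - 276795) = (363422 - 40047/2)*((-56 + 112*(-154)) - 276795) = 686797*((-56 - 17248) - 276795)/2 = 686797*(-17304 - 276795)/2 = (686797/2)*(-294099) = -201986310903/2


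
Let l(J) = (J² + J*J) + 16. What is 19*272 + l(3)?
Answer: 5202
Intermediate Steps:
l(J) = 16 + 2*J² (l(J) = (J² + J²) + 16 = 2*J² + 16 = 16 + 2*J²)
19*272 + l(3) = 19*272 + (16 + 2*3²) = 5168 + (16 + 2*9) = 5168 + (16 + 18) = 5168 + 34 = 5202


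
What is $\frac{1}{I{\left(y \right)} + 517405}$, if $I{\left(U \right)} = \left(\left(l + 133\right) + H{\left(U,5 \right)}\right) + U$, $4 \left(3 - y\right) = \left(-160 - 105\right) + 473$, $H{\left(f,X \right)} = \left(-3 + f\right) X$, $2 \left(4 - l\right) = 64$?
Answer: $\frac{1}{517201} \approx 1.9335 \cdot 10^{-6}$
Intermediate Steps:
$l = -28$ ($l = 4 - 32 = -28$)
$H{\left(f,X \right)} = X \left(-3 + f\right)$
$y = -49$ ($y = 3 - \frac{\left(-160 - 105\right) + 473}{4} = 3 - \frac{-265 + 473}{4} = 3 - 52 = -49$)
$I{\left(U \right)} = 90 + 6 U$ ($I{\left(U \right)} = \left(\left(-28 + 133\right) + 5 \left(-3 + U\right)\right) + U = \left(105 + \left(-15 + 5 U\right)\right) + U = \left(90 + 5 U\right) + U = 90 + 6 U$)
$\frac{1}{I{\left(y \right)} + 517405} = \frac{1}{\left(90 + 6 \left(-49\right)\right) + 517405} = \frac{1}{\left(90 - 294\right) + 517405} = \frac{1}{-204 + 517405} = \frac{1}{517201}$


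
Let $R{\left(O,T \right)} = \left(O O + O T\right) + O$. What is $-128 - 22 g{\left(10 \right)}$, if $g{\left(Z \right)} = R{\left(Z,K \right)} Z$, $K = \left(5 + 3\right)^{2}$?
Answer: $-165128$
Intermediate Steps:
$K = 64$ ($K = 8^{2} = 64$)
$R{\left(O,T \right)} = O + O^{2} + O T$ ($R{\left(O,T \right)} = \left(O^{2} + O T\right) + O = O + O^{2} + O T$)
$g{\left(Z \right)} = Z^{2} \left(65 + Z\right)$ ($g{\left(Z \right)} = Z \left(1 + Z + 64\right) Z = Z \left(65 + Z\right) Z = Z^{2} \left(65 + Z\right)$)
$-128 - 22 g{\left(10 \right)} = -128 - 22 \cdot 10^{2} \left(65 + 10\right) = -128 - 22 \cdot 100 \cdot 75 = -128 - 165000 = -165128$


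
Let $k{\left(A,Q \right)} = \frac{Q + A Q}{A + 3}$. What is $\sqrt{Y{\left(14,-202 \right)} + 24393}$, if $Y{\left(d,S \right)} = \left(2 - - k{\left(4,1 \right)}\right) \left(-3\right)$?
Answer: $\frac{3 \sqrt{132762}}{7} \approx 156.16$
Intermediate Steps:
$k{\left(A,Q \right)} = \frac{Q + A Q}{3 + A}$
$Y{\left(d,S \right)} = - \frac{57}{7}$ ($Y{\left(d,S \right)} = \left(2 + \left(1 \frac{1}{3 + 4} \left(1 + 4\right) - 0\right)\right) \left(-3\right) = \left(2 + \left(1 \cdot \frac{1}{7} \cdot 5 + 0\right)\right) \left(-3\right) = \left(2 + \left(\frac{5}{7} + 0\right)\right) \left(-3\right) = \left(2 + \frac{5}{7}\right) \left(-3\right) = \frac{19}{7} \left(-3\right) = - \frac{57}{7}$)
$\sqrt{Y{\left(14,-202 \right)} + 24393} = \sqrt{- \frac{57}{7} + 24393} = \sqrt{\frac{170694}{7}} = \frac{3 \sqrt{132762}}{7}$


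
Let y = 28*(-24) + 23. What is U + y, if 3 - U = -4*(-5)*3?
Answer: -706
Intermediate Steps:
U = -57 (U = 3 - (-4*(-5))*3 = 3 - 20*3 = 3 - 1*60 = 3 - 60 = -57)
y = -649 (y = -672 + 23 = -649)
U + y = -57 - 649 = -706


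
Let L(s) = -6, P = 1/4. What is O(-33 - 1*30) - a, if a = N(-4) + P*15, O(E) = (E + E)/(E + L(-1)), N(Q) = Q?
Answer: 191/92 ≈ 2.0761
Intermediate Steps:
P = ¼ ≈ 0.25000
O(E) = 2*E/(-6 + E) (O(E) = (E + E)/(E - 6) = (2*E)/(-6 + E) = 2*E/(-6 + E))
a = -¼ (a = -4 + (¼)*15 = -4 + 15/4 = -¼ ≈ -0.25000)
O(-33 - 1*30) - a = 2*(-33 - 1*30)/(-6 + (-33 - 1*30)) - 1*(-¼) = 2*(-33 - 30)/(-6 + (-33 - 30)) + ¼ = 2*(-63)/(-6 - 63) + ¼ = 2*(-63)/(-69) + ¼ = 2*(-63)*(-1/69) + ¼ = 42/23 + ¼ = 191/92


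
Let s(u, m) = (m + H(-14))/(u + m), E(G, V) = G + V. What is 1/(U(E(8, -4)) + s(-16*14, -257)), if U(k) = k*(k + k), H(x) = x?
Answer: 481/15663 ≈ 0.030709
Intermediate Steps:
s(u, m) = (-14 + m)/(m + u) (s(u, m) = (m - 14)/(u + m) = (-14 + m)/(m + u))
U(k) = 2*k**2 (U(k) = k*(2*k) = 2*k**2)
1/(U(E(8, -4)) + s(-16*14, -257)) = 1/(2*(8 - 4)**2 + (-14 - 257)/(-257 - 16*14)) = 1/(2*4**2 - 271/(-257 - 224)) = 1/(2*16 - 271/(-481)) = 1/(32 - 1/481*(-271)) = 1/(32 + 271/481) = 1/(15663/481) = 481/15663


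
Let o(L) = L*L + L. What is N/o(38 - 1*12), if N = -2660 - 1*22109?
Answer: -24769/702 ≈ -35.283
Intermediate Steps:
o(L) = L + L² (o(L) = L² + L = L + L²)
N = -24769 (N = -2660 - 22109 = -24769)
N/o(38 - 1*12) = -24769*1/((1 + (38 - 1*12))*(38 - 1*12)) = -24769*1/((1 + (38 - 12))*(38 - 12)) = -24769*1/(26*(1 + 26)) = -24769/(26*27) = -24769/702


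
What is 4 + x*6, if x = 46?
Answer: 280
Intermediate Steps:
4 + x*6 = 4 + 46*6 = 4 + 276 = 280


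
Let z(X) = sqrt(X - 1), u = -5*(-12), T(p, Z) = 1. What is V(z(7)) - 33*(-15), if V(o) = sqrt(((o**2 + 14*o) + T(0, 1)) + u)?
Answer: 495 + sqrt(67 + 14*sqrt(6)) ≈ 505.06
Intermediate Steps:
u = 60
z(X) = sqrt(-1 + X)
V(o) = sqrt(61 + o**2 + 14*o) (V(o) = sqrt(((o**2 + 14*o) + 1) + 60) = sqrt((1 + o**2 + 14*o) + 60) = sqrt(61 + o**2 + 14*o))
V(z(7)) - 33*(-15) = sqrt(61 + (sqrt(-1 + 7))**2 + 14*sqrt(-1 + 7)) - 33*(-15) = sqrt(61 + (sqrt(6))**2 + 14*sqrt(6)) + 495 = sqrt(61 + 6 + 14*sqrt(6)) + 495 = sqrt(67 + 14*sqrt(6)) + 495 = 495 + sqrt(67 + 14*sqrt(6))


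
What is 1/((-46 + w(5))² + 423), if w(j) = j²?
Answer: 1/864 ≈ 0.0011574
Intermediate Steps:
1/((-46 + w(5))² + 423) = 1/((-46 + 5²)² + 423) = 1/((-46 + 25)² + 423) = 1/((-21)² + 423) = 1/(441 + 423) = 1/864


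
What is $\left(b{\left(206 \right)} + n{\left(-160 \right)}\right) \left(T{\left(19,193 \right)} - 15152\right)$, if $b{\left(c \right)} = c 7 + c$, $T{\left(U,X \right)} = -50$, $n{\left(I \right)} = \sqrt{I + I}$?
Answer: $-25052896 - 121616 i \sqrt{5} \approx -2.5053 \cdot 10^{7} - 2.7194 \cdot 10^{5} i$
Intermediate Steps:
$n{\left(I \right)} = \sqrt{2} \sqrt{I}$ ($n{\left(I \right)} = \sqrt{2 I} = \sqrt{2} \sqrt{I}$)
$b{\left(c \right)} = 8 c$ ($b{\left(c \right)} = 7 c + c = 8 c$)
$\left(b{\left(206 \right)} + n{\left(-160 \right)}\right) \left(T{\left(19,193 \right)} - 15152\right) = \left(8 \cdot 206 + \sqrt{2} \sqrt{-160}\right) \left(-50 - 15152\right) = \left(1648 + \sqrt{2} \cdot 4 i \sqrt{10}\right) \left(-15202\right) = \left(1648 + 8 i \sqrt{5}\right) \left(-15202\right) = -25052896 - 121616 i \sqrt{5}$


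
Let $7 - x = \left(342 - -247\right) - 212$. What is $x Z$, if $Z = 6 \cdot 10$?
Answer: $-22200$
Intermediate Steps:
$Z = 60$
$x = -370$ ($x = 7 - \left(\left(342 - -247\right) - 212\right) = 7 - \left(\left(342 + 247\right) - 212\right) = 7 - \left(589 - 212\right) = 7 - 377 = -370$)
$x Z = \left(-370\right) 60 = -22200$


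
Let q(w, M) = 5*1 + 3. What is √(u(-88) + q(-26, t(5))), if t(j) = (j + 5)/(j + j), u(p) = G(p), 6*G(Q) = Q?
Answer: 2*I*√15/3 ≈ 2.582*I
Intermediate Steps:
G(Q) = Q/6
u(p) = p/6
t(j) = (5 + j)/(2*j) (t(j) = (5 + j)/((2*j)) = (5 + j)*(1/(2*j)) = (5 + j)/(2*j))
q(w, M) = 8 (q(w, M) = 5 + 3 = 8)
√(u(-88) + q(-26, t(5))) = √((⅙)*(-88) + 8) = √(-44/3 + 8) = √(-20/3) = 2*I*√15/3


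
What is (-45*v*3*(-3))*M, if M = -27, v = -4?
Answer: 43740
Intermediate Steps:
(-45*v*3*(-3))*M = -45*(-4*3)*(-3)*(-27) = -(-540)*(-3)*(-27) = -45*36*(-27) = -1620*(-27) = 43740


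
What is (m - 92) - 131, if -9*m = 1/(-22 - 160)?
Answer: -365273/1638 ≈ -223.00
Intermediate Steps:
m = 1/1638 (m = -1/(9*(-22 - 160)) = -⅑/(-182) = -⅑*(-1/182) = 1/1638 ≈ 0.00061050)
(m - 92) - 131 = (1/1638 - 92) - 131 = -150695/1638 - 131 = -365273/1638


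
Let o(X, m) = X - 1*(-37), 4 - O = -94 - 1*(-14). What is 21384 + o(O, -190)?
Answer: 21505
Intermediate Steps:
O = 84 (O = 4 - (-94 - 1*(-14)) = 4 - (-94 + 14) = 4 - 1*(-80) = 4 + 80 = 84)
o(X, m) = 37 + X (o(X, m) = X + 37 = 37 + X)
21384 + o(O, -190) = 21384 + (37 + 84) = 21384 + 121 = 21505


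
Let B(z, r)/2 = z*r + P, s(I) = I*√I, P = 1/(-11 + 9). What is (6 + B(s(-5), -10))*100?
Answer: 500 + 10000*I*√5 ≈ 500.0 + 22361.0*I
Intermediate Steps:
P = -½ (P = 1/(-2) = -½ ≈ -0.50000)
s(I) = I^(3/2)
B(z, r) = -1 + 2*r*z (B(z, r) = 2*(z*r - ½) = 2*(r*z - ½) = 2*(-½ + r*z) = -1 + 2*r*z)
(6 + B(s(-5), -10))*100 = (6 + (-1 + 2*(-10)*(-5)^(3/2)))*100 = (6 + (-1 + 2*(-10)*(-5*I*√5)))*100 = (6 + (-1 + 100*I*√5))*100 = (5 + 100*I*√5)*100 = 500 + 10000*I*√5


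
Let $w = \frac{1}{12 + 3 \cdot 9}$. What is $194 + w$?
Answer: $\frac{7567}{39} \approx 194.03$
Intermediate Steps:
$w = \frac{1}{39}$ ($w = \frac{1}{12 + 27} = \frac{1}{39} \approx 0.025641$)
$194 + w = 194 + \frac{1}{39} = \frac{7567}{39}$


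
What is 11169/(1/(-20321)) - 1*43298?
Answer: -227008547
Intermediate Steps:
11169/(1/(-20321)) - 1*43298 = 11169/(-1/20321) - 43298 = 11169*(-20321) - 43298 = -226965249 - 43298 = -227008547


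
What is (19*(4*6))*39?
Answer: 17784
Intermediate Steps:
(19*(4*6))*39 = (19*24)*39 = 456*39 = 17784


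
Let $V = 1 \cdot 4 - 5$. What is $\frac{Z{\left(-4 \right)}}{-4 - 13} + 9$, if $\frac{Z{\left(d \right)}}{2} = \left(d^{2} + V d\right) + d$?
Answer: $\frac{121}{17} \approx 7.1176$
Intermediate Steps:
$V = -1$ ($V = 4 - 5 = -1$)
$Z{\left(d \right)} = 2 d^{2}$ ($Z{\left(d \right)} = 2 \left(\left(d^{2} - d\right) + d\right) = 2 d^{2}$)
$\frac{Z{\left(-4 \right)}}{-4 - 13} + 9 = \frac{2 \left(-4\right)^{2}}{-4 - 13} + 9 = \frac{2 \cdot 16}{-17} + 9 = 32 \left(- \frac{1}{17}\right) + 9 = - \frac{32}{17} + 9 = \frac{121}{17}$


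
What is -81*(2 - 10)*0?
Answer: 0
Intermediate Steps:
-81*(2 - 10)*0 = -(-648)*0 = -81*0 = 0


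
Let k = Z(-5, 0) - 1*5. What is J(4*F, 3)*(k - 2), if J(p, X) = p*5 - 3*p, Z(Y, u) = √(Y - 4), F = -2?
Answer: 112 - 48*I ≈ 112.0 - 48.0*I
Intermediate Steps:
Z(Y, u) = √(-4 + Y)
J(p, X) = 2*p (J(p, X) = 5*p - 3*p = 2*p)
k = -5 + 3*I (k = √(-4 - 5) - 1*5 = √(-9) - 5 = 3*I - 5 = -5 + 3*I ≈ -5.0 + 3.0*I)
J(4*F, 3)*(k - 2) = (2*(4*(-2)))*((-5 + 3*I) - 2) = (2*(-8))*(-7 + 3*I) = -16*(-7 + 3*I) = 112 - 48*I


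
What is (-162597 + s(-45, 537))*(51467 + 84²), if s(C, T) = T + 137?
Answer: -9476219729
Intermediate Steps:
s(C, T) = 137 + T
(-162597 + s(-45, 537))*(51467 + 84²) = (-162597 + (137 + 537))*(51467 + 84²) = (-162597 + 674)*(51467 + 7056) = -161923*58523 = -9476219729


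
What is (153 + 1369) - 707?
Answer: 815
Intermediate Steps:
(153 + 1369) - 707 = 1522 - 707 = 815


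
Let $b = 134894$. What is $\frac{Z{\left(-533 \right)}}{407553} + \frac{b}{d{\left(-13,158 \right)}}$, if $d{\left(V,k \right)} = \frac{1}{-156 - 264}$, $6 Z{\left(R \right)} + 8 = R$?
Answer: $- \frac{138540665043181}{2445318} \approx -5.6655 \cdot 10^{7}$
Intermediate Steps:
$Z{\left(R \right)} = - \frac{4}{3} + \frac{R}{6}$
$d{\left(V,k \right)} = - \frac{1}{420}$ ($d{\left(V,k \right)} = \frac{1}{-420} = - \frac{1}{420}$)
$\frac{Z{\left(-533 \right)}}{407553} + \frac{b}{d{\left(-13,158 \right)}} = \frac{- \frac{4}{3} + \frac{1}{6} \left(-533\right)}{407553} + \frac{134894}{- \frac{1}{420}} = \left(- \frac{4}{3} - \frac{533}{6}\right) \frac{1}{407553} + 134894 \left(-420\right) = \left(- \frac{541}{6}\right) \frac{1}{407553} - 56655480 = - \frac{541}{2445318} - 56655480 = - \frac{138540665043181}{2445318}$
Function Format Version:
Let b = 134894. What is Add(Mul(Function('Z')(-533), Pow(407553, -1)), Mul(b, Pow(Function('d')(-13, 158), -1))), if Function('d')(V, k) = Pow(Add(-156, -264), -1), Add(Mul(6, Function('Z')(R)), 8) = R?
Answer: Rational(-138540665043181, 2445318) ≈ -5.6655e+7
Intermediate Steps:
Function('Z')(R) = Add(Rational(-4, 3), Mul(Rational(1, 6), R))
Function('d')(V, k) = Rational(-1, 420) (Function('d')(V, k) = Pow(-420, -1) = Rational(-1, 420))
Add(Mul(Function('Z')(-533), Pow(407553, -1)), Mul(b, Pow(Function('d')(-13, 158), -1))) = Add(Mul(Add(Rational(-4, 3), Mul(Rational(1, 6), -533)), Pow(407553, -1)), Mul(134894, Pow(Rational(-1, 420), -1))) = Add(Mul(Add(Rational(-4, 3), Rational(-533, 6)), Rational(1, 407553)), Mul(134894, -420)) = Add(Mul(Rational(-541, 6), Rational(1, 407553)), -56655480) = Add(Rational(-541, 2445318), -56655480) = Rational(-138540665043181, 2445318)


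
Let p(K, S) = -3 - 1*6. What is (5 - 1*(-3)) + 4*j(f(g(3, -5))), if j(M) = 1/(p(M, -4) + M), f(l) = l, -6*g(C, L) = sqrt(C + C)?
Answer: 3664/485 + 4*sqrt(6)/485 ≈ 7.5748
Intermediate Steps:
g(C, L) = -sqrt(2)*sqrt(C)/6 (g(C, L) = -sqrt(C + C)/6 = -sqrt(2)*sqrt(C)/6)
p(K, S) = -9 (p(K, S) = -3 - 6 = -9)
j(M) = 1/(-9 + M)
(5 - 1*(-3)) + 4*j(f(g(3, -5))) = (5 - 1*(-3)) + 4/(-9 - sqrt(2)*sqrt(3)/6) = (5 + 3) + 4/(-9 - sqrt(6)/6) = 8 + 4/(-9 - sqrt(6)/6)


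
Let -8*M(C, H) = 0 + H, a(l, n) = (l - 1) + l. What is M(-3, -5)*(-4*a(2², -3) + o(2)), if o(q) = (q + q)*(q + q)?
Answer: -15/2 ≈ -7.5000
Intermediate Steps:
o(q) = 4*q² (o(q) = (2*q)*(2*q) = 4*q²)
a(l, n) = -1 + 2*l (a(l, n) = (-1 + l) + l = -1 + 2*l)
M(C, H) = -H/8 (M(C, H) = -(0 + H)/8 = -H/8)
M(-3, -5)*(-4*a(2², -3) + o(2)) = (-⅛*(-5))*(-4*(-1 + 2*2²) + 4*2²) = 5*(-4*(-1 + 2*4) + 4*4)/8 = 5*(-4*(-1 + 8) + 16)/8 = 5*(-4*7 + 16)/8 = 5*(-28 + 16)/8 = (5/8)*(-12) = -15/2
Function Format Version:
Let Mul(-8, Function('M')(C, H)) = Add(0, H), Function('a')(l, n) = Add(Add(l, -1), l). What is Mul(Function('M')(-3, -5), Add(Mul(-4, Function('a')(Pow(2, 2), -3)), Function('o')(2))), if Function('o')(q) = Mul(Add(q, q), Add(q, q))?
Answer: Rational(-15, 2) ≈ -7.5000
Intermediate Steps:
Function('o')(q) = Mul(4, Pow(q, 2)) (Function('o')(q) = Mul(Mul(2, q), Mul(2, q)) = Mul(4, Pow(q, 2)))
Function('a')(l, n) = Add(-1, Mul(2, l)) (Function('a')(l, n) = Add(Add(-1, l), l) = Add(-1, Mul(2, l)))
Function('M')(C, H) = Mul(Rational(-1, 8), H) (Function('M')(C, H) = Mul(Rational(-1, 8), Add(0, H)) = Mul(Rational(-1, 8), H))
Mul(Function('M')(-3, -5), Add(Mul(-4, Function('a')(Pow(2, 2), -3)), Function('o')(2))) = Mul(Mul(Rational(-1, 8), -5), Add(Mul(-4, Add(-1, Mul(2, Pow(2, 2)))), Mul(4, Pow(2, 2)))) = Mul(Rational(5, 8), Add(Mul(-4, Add(-1, Mul(2, 4))), Mul(4, 4))) = Mul(Rational(5, 8), Add(Mul(-4, Add(-1, 8)), 16)) = Mul(Rational(5, 8), Add(Mul(-4, 7), 16)) = Mul(Rational(5, 8), Add(-28, 16)) = Mul(Rational(5, 8), -12) = Rational(-15, 2)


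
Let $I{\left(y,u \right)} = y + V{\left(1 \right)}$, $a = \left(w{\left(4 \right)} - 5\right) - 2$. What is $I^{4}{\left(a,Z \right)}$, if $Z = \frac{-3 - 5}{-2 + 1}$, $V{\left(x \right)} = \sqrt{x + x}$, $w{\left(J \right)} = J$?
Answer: $\left(-3 + \sqrt{2}\right)^{4} \approx 6.3238$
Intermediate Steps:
$V{\left(x \right)} = \sqrt{2} \sqrt{x}$ ($V{\left(x \right)} = \sqrt{2 x} = \sqrt{2} \sqrt{x}$)
$Z = 8$ ($Z = - \frac{8}{-1} = \left(-8\right) \left(-1\right) = 8$)
$a = -3$ ($a = \left(4 - 5\right) - 2 = -1 - 2 = -3$)
$I{\left(y,u \right)} = y + \sqrt{2}$ ($I{\left(y,u \right)} = y + \sqrt{2} \sqrt{1} = y + \sqrt{2} \cdot 1 = y + \sqrt{2}$)
$I^{4}{\left(a,Z \right)} = \left(-3 + \sqrt{2}\right)^{4}$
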